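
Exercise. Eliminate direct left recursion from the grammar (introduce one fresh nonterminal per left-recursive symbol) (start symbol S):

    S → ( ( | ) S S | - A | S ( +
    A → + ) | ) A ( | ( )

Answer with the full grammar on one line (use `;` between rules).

S → ( ( S' | ) S S S' | - A S'; A → + ) | ) A ( | ( ); S' → ( + S' | ε

Left recursion appears on S.
For S: α = {( +}, β = {( (, ) S S, - A}. Rewrite as S → β S' and S' → α S' | ε.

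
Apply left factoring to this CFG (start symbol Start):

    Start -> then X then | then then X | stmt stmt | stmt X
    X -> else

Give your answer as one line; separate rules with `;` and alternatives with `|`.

Start has alternatives sharing prefix 'then': factor to Start → then Start1 with Start1 → X then | then X.
Start has alternatives sharing prefix 'stmt': factor to Start → stmt Start2 with Start2 → stmt | X.

Start -> then Start1 | stmt Start2; X -> else; Start1 -> X then | then X; Start2 -> stmt | X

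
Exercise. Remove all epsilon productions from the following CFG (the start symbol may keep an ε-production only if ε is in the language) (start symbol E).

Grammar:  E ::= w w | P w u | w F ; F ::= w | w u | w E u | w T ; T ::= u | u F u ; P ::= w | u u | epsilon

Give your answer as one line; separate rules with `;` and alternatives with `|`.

E ::= w w | P w u | w u | w F; F ::= w | w u | w E u | w T; T ::= u | u F u; P ::= w | u u

Nullable nonterminals: {P}.
ε ∉ L(G), so no ε-production is kept.
Add the nullable-subset variants: E → P w u gives P w u | w u.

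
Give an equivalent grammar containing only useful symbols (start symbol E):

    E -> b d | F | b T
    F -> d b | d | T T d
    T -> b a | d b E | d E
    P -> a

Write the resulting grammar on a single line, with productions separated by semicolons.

Generating nonterminals: {E, F, P, T}.
Reachable from E after that: {E, F, T}.
Removed useless symbols: {P} and every production mentioning them.

E -> b d | F | b T; F -> d b | d | T T d; T -> b a | d b E | d E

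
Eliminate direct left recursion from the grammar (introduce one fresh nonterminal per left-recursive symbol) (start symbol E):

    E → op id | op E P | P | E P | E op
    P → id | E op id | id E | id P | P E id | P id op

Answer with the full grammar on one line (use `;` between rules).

E → op id E' | op E P E' | P E'; P → id P' | E op id P' | id E P' | id P P'; E' → P E' | op E' | ε; P' → E id P' | id op P' | ε

Directly left-recursive nonterminals: E, P.
For E: α = {P, op}, β = {op id, op E P, P}. Rewrite as E → β E' and E' → α E' | ε.
For P: α = {E id, id op}, β = {id, E op id, id E, id P}. Rewrite as P → β P' and P' → α P' | ε.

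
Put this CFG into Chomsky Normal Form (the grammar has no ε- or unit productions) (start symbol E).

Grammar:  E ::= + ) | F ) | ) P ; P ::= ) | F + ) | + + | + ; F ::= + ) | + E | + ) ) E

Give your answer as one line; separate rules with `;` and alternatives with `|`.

E ::= X1 X2 | F X2 | X2 P; P ::= ) | F Y1 | X1 X1 | +; F ::= X1 X2 | X1 E | X1 Y2; X1 ::= +; X2 ::= ); Y1 ::= X1 X2; Y2 ::= X2 Y3; Y3 ::= X2 E

Introduce a nonterminal for each terminal appearing in a rule of length ≥ 2: X1 → +, X2 → ).
Binarize each right-hand side of length ≥ 3 by chaining fresh nonterminals (Y1, Y2, …): affected rules were P → F X1 X2; F → X1 X2 X2 E.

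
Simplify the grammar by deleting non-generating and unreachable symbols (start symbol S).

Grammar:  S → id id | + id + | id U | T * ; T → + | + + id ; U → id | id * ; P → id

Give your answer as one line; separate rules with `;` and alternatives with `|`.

Generating nonterminals: {P, S, T, U}.
Reachable from S after that: {S, T, U}.
Removed useless symbols: {P} and every production mentioning them.

S → id id | + id + | id U | T *; T → + | + + id; U → id | id *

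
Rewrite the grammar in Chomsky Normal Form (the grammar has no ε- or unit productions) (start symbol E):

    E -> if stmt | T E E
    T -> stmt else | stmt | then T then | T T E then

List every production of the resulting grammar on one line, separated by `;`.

E -> X1 X2 | T Y1; T -> X2 X3 | stmt | X4 Y2 | T Y3; X1 -> if; X2 -> stmt; X3 -> else; X4 -> then; Y1 -> E E; Y2 -> T X4; Y3 -> T Y4; Y4 -> E X4

Introduce a nonterminal for each terminal appearing in a rule of length ≥ 2: X1 → if, X2 → stmt, X3 → else, X4 → then.
Binarize each right-hand side of length ≥ 3 by chaining fresh nonterminals (Y1, Y2, …): affected rules were E → T E E; T → X4 T X4; T → T T E X4.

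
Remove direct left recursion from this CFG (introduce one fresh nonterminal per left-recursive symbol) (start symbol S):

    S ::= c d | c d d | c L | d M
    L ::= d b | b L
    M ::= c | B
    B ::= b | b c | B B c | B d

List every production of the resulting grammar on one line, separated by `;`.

B is directly left-recursive.
For B: α = {B c, d}, β = {b, b c}. Rewrite as B → β B' and B' → α B' | ε.

S ::= c d | c d d | c L | d M; L ::= d b | b L; M ::= c | B; B ::= b B' | b c B'; B' ::= B c B' | d B' | ε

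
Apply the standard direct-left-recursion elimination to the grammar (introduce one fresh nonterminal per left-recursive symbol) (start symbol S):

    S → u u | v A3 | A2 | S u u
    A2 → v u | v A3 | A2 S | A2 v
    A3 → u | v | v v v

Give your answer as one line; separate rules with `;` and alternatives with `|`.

S, A2 are directly left-recursive.
For S: α = {u u}, β = {u u, v A3, A2}. Rewrite as S → β S' and S' → α S' | ε.
For A2: α = {S, v}, β = {v u, v A3}. Rewrite as A2 → β A2' and A2' → α A2' | ε.

S → u u S' | v A3 S' | A2 S'; A2 → v u A2' | v A3 A2'; A3 → u | v | v v v; S' → u u S' | ε; A2' → S A2' | v A2' | ε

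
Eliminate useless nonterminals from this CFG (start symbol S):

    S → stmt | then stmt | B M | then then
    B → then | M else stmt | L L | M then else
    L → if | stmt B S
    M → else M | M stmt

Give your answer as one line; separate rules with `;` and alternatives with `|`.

S → stmt | then stmt | then then

Generating nonterminals: {B, L, S}.
Reachable from S after that: {S}.
Removed useless symbols: {B, L, M} and every production mentioning them.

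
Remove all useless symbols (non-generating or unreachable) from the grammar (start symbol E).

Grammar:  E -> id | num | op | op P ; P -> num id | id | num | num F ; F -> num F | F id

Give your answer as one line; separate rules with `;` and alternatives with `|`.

Generating nonterminals: {E, P}.
Reachable from E after that: {E, P}.
Removed useless symbols: {F} and every production mentioning them.

E -> id | num | op | op P; P -> num id | id | num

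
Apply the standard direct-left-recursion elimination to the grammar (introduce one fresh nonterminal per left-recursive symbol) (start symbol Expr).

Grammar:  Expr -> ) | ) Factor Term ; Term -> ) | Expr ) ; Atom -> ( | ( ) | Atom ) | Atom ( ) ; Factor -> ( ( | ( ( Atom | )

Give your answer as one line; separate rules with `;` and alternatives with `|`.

Atom is directly left-recursive.
For Atom: α = {), ( )}, β = {(, ( )}. Rewrite as Atom → β Atom1 and Atom1 → α Atom1 | ε.

Expr -> ) | ) Factor Term; Term -> ) | Expr ); Atom -> ( Atom1 | ( ) Atom1; Factor -> ( ( | ( ( Atom | ); Atom1 -> ) Atom1 | ( ) Atom1 | ε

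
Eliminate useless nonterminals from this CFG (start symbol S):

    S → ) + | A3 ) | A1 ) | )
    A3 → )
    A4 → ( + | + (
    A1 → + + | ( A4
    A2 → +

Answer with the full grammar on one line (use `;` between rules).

Generating nonterminals: {A1, A2, A3, A4, S}.
Reachable from S after that: {A1, A3, A4, S}.
Removed useless symbols: {A2} and every production mentioning them.

S → ) + | A3 ) | A1 ) | ); A3 → ); A4 → ( + | + (; A1 → + + | ( A4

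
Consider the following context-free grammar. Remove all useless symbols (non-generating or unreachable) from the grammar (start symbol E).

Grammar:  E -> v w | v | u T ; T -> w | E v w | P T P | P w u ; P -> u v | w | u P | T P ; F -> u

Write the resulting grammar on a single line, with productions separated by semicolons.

Generating nonterminals: {E, F, P, T}.
Reachable from E after that: {E, P, T}.
Removed useless symbols: {F} and every production mentioning them.

E -> v w | v | u T; T -> w | E v w | P T P | P w u; P -> u v | w | u P | T P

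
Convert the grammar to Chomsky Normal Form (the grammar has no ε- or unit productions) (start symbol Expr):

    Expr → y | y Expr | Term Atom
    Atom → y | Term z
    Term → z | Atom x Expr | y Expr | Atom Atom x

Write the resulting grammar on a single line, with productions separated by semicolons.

Expr → y | X1 Expr | Term Atom; Atom → y | Term X2; Term → z | Atom Y1 | X1 Expr | Atom Y2; X1 → y; X2 → z; X3 → x; Y1 → X3 Expr; Y2 → Atom X3

Introduce a nonterminal for each terminal appearing in a rule of length ≥ 2: X1 → y, X2 → z, X3 → x.
Binarize each right-hand side of length ≥ 3 by chaining fresh nonterminals (Y1, Y2, …): affected rules were Term → Atom X3 Expr; Term → Atom Atom X3.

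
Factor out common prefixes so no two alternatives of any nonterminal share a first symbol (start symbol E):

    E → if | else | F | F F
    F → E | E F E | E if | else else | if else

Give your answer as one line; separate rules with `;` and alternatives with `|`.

E has alternatives sharing prefix 'F': factor to E → F E' with E' → ε | F.
F has alternatives sharing prefix 'E': factor to F → E F' with F' → ε | F E | if.

E → if | else | F E'; F → else else | if else | E F'; E' → ε | F; F' → ε | F E | if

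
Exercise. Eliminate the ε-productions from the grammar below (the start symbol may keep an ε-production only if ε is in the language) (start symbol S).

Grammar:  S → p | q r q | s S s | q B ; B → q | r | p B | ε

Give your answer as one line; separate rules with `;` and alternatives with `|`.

Nullable set = {B}.
ε ∉ L(G), so no ε-production is kept.
Expand every rule over subsets of its nullable positions: S → q B gives q B | q. B → p B gives p B | p.

S → p | q r q | s S s | q B | q; B → q | r | p B | p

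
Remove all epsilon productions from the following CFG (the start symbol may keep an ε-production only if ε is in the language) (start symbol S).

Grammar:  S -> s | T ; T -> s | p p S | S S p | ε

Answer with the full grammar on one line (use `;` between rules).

The nullable symbols are {S, T}.
ε ∈ L(G) since S is nullable, so keep S → ε.
For each production, add variants omitting each subset of nullable occurrences: T → p p S gives p p S | p p. T → S S p gives S S p | S p | p.

S -> s | T | ε; T -> s | p p S | p p | S S p | S p | p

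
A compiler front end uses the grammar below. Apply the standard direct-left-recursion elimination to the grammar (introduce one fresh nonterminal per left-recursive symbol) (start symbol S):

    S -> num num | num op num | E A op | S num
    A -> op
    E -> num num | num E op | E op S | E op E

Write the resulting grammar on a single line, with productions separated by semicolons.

Directly left-recursive nonterminals: S, E.
For S: α = {num}, β = {num num, num op num, E A op}. Rewrite as S → β S' and S' → α S' | ε.
For E: α = {op S, op E}, β = {num num, num E op}. Rewrite as E → β E' and E' → α E' | ε.

S -> num num S' | num op num S' | E A op S'; A -> op; E -> num num E' | num E op E'; S' -> num S' | ε; E' -> op S E' | op E E' | ε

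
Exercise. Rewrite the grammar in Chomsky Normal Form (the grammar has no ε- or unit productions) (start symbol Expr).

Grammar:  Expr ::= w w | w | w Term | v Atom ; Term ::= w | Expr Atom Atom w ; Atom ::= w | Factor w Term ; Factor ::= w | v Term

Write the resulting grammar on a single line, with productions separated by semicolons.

Introduce a nonterminal for each terminal appearing in a rule of length ≥ 2: X1 → w, X2 → v.
Binarize each right-hand side of length ≥ 3 by chaining fresh nonterminals (Y1, Y2, …): affected rules were Term → Expr Atom Atom X1; Atom → Factor X1 Term.

Expr ::= X1 X1 | w | X1 Term | X2 Atom; Term ::= w | Expr Y1; Atom ::= w | Factor Y3; Factor ::= w | X2 Term; X1 ::= w; X2 ::= v; Y1 ::= Atom Y2; Y2 ::= Atom X1; Y3 ::= X1 Term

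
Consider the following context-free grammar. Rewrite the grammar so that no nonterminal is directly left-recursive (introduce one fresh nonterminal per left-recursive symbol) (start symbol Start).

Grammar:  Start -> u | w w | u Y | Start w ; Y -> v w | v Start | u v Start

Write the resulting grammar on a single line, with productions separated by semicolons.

Start -> u Start1 | w w Start1 | u Y Start1; Y -> v w | v Start | u v Start; Start1 -> w Start1 | ε

Left recursion appears on Start.
For Start: α = {w}, β = {u, w w, u Y}. Rewrite as Start → β Start1 and Start1 → α Start1 | ε.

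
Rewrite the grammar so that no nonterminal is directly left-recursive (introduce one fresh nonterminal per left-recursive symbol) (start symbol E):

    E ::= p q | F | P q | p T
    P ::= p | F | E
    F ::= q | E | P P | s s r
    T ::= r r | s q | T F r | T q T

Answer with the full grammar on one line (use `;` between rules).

T is directly left-recursive.
For T: α = {F r, q T}, β = {r r, s q}. Rewrite as T → β T' and T' → α T' | ε.

E ::= p q | F | P q | p T; P ::= p | F | E; F ::= q | E | P P | s s r; T ::= r r T' | s q T'; T' ::= F r T' | q T T' | ε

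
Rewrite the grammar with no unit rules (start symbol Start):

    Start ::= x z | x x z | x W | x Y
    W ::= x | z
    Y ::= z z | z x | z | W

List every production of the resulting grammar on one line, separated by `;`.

Unit pairs: Y ⇒* {W}.
For every A with A ⇒* B via unit rules, add B's non-unit alternatives to A; then delete every rule of the form X → Y.

Start ::= x z | x x z | x W | x Y; W ::= x | z; Y ::= x | z | z z | z x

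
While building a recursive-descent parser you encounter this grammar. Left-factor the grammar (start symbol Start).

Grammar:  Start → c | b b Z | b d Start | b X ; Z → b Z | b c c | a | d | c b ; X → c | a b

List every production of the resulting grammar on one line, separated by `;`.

Start → c | b Start1; Z → a | d | c b | b Z1; X → c | a b; Start1 → b Z | d Start | X; Z1 → Z | c c

Start has alternatives sharing prefix 'b': factor to Start → b Start1 with Start1 → b Z | d Start | X.
Z has alternatives sharing prefix 'b': factor to Z → b Z1 with Z1 → Z | c c.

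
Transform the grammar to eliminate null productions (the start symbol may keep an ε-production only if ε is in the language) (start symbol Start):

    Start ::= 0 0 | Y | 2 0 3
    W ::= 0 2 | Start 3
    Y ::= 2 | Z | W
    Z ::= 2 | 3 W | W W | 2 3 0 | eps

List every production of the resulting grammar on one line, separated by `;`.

Start ::= 0 0 | Y | 2 0 3 | eps; W ::= 0 2 | Start 3 | 3; Y ::= 2 | Z | W; Z ::= 2 | 3 W | W W | 2 3 0

Nullable nonterminals: {Start, Y, Z}.
ε ∈ L(G) since Start is nullable, so keep Start → ε.
Expand every rule over subsets of its nullable positions: W → Start 3 gives Start 3 | 3.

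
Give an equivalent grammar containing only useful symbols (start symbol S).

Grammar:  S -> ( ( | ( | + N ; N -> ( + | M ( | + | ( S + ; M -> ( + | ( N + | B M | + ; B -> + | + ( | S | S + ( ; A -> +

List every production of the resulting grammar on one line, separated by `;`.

S -> ( ( | ( | + N; N -> ( + | M ( | + | ( S +; M -> ( + | ( N + | B M | +; B -> + | + ( | S | S + (

Generating nonterminals: {A, B, M, N, S}.
Reachable from S after that: {B, M, N, S}.
Removed useless symbols: {A} and every production mentioning them.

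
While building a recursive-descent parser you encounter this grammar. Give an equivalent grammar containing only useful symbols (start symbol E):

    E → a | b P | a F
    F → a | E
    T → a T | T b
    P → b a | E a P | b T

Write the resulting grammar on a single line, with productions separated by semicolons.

Generating nonterminals: {E, F, P}.
Reachable from E after that: {E, F, P}.
Removed useless symbols: {T} and every production mentioning them.

E → a | b P | a F; F → a | E; P → b a | E a P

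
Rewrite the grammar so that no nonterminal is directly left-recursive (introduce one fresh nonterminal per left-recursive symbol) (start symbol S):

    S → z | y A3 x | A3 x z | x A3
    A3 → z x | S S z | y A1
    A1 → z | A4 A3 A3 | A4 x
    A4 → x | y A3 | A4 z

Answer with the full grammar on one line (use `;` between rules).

S → z | y A3 x | A3 x z | x A3; A3 → z x | S S z | y A1; A1 → z | A4 A3 A3 | A4 x; A4 → x A4' | y A3 A4'; A4' → z A4' | ε

Left recursion appears on A4.
For A4: α = {z}, β = {x, y A3}. Rewrite as A4 → β A4' and A4' → α A4' | ε.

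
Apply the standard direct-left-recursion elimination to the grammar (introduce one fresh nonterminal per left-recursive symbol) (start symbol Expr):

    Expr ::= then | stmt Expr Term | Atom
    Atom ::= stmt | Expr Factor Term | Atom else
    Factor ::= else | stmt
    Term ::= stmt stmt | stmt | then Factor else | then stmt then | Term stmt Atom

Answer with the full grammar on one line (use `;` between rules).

Left recursion appears on Atom, Term.
For Atom: α = {else}, β = {stmt, Expr Factor Term}. Rewrite as Atom → β Atom1 and Atom1 → α Atom1 | ε.
For Term: α = {stmt Atom}, β = {stmt stmt, stmt, then Factor else, then stmt then}. Rewrite as Term → β Term1 and Term1 → α Term1 | ε.

Expr ::= then | stmt Expr Term | Atom; Atom ::= stmt Atom1 | Expr Factor Term Atom1; Factor ::= else | stmt; Term ::= stmt stmt Term1 | stmt Term1 | then Factor else Term1 | then stmt then Term1; Atom1 ::= else Atom1 | eps; Term1 ::= stmt Atom Term1 | eps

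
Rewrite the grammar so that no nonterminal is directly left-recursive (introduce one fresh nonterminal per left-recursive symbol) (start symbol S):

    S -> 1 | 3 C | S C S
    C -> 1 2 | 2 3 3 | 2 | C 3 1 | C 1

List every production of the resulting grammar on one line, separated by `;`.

S -> 1 S' | 3 C S'; C -> 1 2 C' | 2 3 3 C' | 2 C'; S' -> C S S' | ε; C' -> 3 1 C' | 1 C' | ε

Directly left-recursive nonterminals: S, C.
For S: α = {C S}, β = {1, 3 C}. Rewrite as S → β S' and S' → α S' | ε.
For C: α = {3 1, 1}, β = {1 2, 2 3 3, 2}. Rewrite as C → β C' and C' → α C' | ε.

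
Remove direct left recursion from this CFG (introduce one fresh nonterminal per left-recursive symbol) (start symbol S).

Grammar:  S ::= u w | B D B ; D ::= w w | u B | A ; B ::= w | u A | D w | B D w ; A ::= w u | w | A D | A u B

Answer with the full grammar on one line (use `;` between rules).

Left recursion appears on B, A.
For B: α = {D w}, β = {w, u A, D w}. Rewrite as B → β B' and B' → α B' | ε.
For A: α = {D, u B}, β = {w u, w}. Rewrite as A → β A' and A' → α A' | ε.

S ::= u w | B D B; D ::= w w | u B | A; B ::= w B' | u A B' | D w B'; A ::= w u A' | w A'; B' ::= D w B' | ε; A' ::= D A' | u B A' | ε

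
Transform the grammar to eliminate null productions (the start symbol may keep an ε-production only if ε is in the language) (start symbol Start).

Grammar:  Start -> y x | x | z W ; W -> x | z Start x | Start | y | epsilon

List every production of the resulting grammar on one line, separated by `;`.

The nullable symbols are {W}.
ε ∉ L(G), so no ε-production is kept.
Add the nullable-subset variants: Start → z W gives z W | z.

Start -> y x | x | z W | z; W -> x | z Start x | Start | y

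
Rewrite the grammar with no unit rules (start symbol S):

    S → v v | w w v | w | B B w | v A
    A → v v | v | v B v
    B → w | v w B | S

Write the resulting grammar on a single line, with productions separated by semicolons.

Unit pairs: B ⇒* {S}.
For each unit pair (A, B), copy every non-unit production of B to A, then drop all unit productions.

S → v v | w w v | w | B B w | v A; A → v v | v | v B v; B → w | v w B | v v | w w v | B B w | v A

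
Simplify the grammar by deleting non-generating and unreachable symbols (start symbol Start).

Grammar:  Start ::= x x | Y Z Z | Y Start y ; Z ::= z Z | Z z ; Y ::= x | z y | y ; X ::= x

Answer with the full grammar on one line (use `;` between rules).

Generating nonterminals: {Start, X, Y}.
Reachable from Start after that: {Start, Y}.
Removed useless symbols: {X, Z} and every production mentioning them.

Start ::= x x | Y Start y; Y ::= x | z y | y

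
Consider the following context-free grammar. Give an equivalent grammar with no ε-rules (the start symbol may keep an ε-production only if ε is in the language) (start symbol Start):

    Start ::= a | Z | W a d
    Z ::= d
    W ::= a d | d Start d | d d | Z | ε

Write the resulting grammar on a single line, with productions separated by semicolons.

Start ::= a | Z | W a d | a d; Z ::= d; W ::= a d | d Start d | d d | Z

The nullable symbols are {W}.
ε ∉ L(G), so no ε-production is kept.
Add the nullable-subset variants: Start → W a d gives W a d | a d.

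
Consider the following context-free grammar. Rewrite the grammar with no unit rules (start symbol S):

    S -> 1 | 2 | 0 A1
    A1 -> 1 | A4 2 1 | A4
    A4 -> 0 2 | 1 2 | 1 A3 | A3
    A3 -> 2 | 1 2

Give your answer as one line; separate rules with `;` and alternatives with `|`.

S -> 1 | 2 | 0 A1; A1 -> 0 2 | 1 2 | 1 A3 | 1 | A4 2 1 | 2; A4 -> 0 2 | 1 2 | 1 A3 | 2; A3 -> 2 | 1 2

Unit pairs: A1 ⇒* {A3, A4}; A4 ⇒* {A3}.
Replace each nonterminal's rules with the union of the non-unit rules of every nonterminal it unit-derives.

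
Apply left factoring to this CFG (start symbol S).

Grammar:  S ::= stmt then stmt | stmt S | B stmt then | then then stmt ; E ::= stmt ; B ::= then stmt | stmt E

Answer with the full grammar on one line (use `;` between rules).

S has alternatives sharing prefix 'stmt': factor to S → stmt S' with S' → then stmt | S.

S ::= B stmt then | then then stmt | stmt S'; E ::= stmt; B ::= then stmt | stmt E; S' ::= then stmt | S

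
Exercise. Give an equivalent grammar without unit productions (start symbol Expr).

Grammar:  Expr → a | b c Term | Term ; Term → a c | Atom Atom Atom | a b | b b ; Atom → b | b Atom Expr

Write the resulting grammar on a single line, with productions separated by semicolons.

Unit pairs: Expr ⇒* {Term}.
Replace each nonterminal's rules with the union of the non-unit rules of every nonterminal it unit-derives.

Expr → a c | Atom Atom Atom | a b | b b | a | b c Term; Term → a c | Atom Atom Atom | a b | b b; Atom → b | b Atom Expr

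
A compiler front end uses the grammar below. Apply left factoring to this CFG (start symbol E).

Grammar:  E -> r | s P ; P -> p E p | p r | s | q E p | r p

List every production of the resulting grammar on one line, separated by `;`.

P has alternatives sharing prefix 'p': factor to P → p P' with P' → E p | r.

E -> r | s P; P -> s | q E p | r p | p P'; P' -> E p | r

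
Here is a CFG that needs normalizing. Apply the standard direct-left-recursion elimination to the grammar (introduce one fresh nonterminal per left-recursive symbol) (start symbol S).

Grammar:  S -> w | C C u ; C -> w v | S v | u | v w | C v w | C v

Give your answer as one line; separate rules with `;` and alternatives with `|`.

S -> w | C C u; C -> w v C' | S v C' | u C' | v w C'; C' -> v w C' | v C' | eps

Directly left-recursive nonterminal: C.
For C: α = {v w, v}, β = {w v, S v, u, v w}. Rewrite as C → β C' and C' → α C' | ε.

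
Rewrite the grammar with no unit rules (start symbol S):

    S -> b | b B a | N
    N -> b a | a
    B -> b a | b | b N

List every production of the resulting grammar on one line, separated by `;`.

S -> b | b B a | b a | a; N -> b a | a; B -> b a | b | b N

Unit pairs: S ⇒* {N}.
Replace each nonterminal's rules with the union of the non-unit rules of every nonterminal it unit-derives.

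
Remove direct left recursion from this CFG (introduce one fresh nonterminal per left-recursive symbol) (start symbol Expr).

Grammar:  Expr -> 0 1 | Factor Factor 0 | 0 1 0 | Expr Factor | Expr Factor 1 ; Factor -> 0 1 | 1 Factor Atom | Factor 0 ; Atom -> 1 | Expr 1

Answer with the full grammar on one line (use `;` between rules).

Left recursion appears on Expr, Factor.
For Expr: α = {Factor, Factor 1}, β = {0 1, Factor Factor 0, 0 1 0}. Rewrite as Expr → β Expr1 and Expr1 → α Expr1 | ε.
For Factor: α = {0}, β = {0 1, 1 Factor Atom}. Rewrite as Factor → β Factor1 and Factor1 → α Factor1 | ε.

Expr -> 0 1 Expr1 | Factor Factor 0 Expr1 | 0 1 0 Expr1; Factor -> 0 1 Factor1 | 1 Factor Atom Factor1; Atom -> 1 | Expr 1; Expr1 -> Factor Expr1 | Factor 1 Expr1 | eps; Factor1 -> 0 Factor1 | eps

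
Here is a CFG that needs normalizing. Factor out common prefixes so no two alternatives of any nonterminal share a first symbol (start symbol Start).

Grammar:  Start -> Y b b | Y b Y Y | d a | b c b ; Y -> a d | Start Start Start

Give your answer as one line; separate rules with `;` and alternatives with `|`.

Start -> d a | b c b | Y b Start1; Y -> a d | Start Start Start; Start1 -> b | Y Y

Start has alternatives sharing prefix 'Y b': factor to Start → Y b Start1 with Start1 → b | Y Y.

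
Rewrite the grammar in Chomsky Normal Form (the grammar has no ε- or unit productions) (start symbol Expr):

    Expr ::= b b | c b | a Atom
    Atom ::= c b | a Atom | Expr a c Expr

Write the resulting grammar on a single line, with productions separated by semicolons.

Expr ::= X1 X1 | X2 X1 | X3 Atom; Atom ::= X2 X1 | X3 Atom | Expr Y1; X1 ::= b; X2 ::= c; X3 ::= a; Y1 ::= X3 Y2; Y2 ::= X2 Expr

Introduce a nonterminal for each terminal appearing in a rule of length ≥ 2: X1 → b, X2 → c, X3 → a.
Binarize each right-hand side of length ≥ 3 by chaining fresh nonterminals (Y1, Y2, …): affected rules were Atom → Expr X3 X2 Expr.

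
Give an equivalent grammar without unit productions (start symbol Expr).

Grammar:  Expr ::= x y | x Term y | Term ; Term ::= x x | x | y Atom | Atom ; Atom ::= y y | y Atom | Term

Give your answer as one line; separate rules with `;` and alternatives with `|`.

Expr ::= x x | x | y Atom | y y | x y | x Term y; Term ::= x x | x | y Atom | y y; Atom ::= x x | x | y Atom | y y

Unit pairs: Atom ⇒* {Term}; Expr ⇒* {Atom, Term}; Term ⇒* {Atom}.
Replace each nonterminal's rules with the union of the non-unit rules of every nonterminal it unit-derives.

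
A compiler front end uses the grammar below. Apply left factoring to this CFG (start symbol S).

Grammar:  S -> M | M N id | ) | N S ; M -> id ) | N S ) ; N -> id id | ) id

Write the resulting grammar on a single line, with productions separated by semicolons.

S has alternatives sharing prefix 'M': factor to S → M S' with S' → ε | N id.

S -> ) | N S | M S'; M -> id ) | N S ); N -> id id | ) id; S' -> ε | N id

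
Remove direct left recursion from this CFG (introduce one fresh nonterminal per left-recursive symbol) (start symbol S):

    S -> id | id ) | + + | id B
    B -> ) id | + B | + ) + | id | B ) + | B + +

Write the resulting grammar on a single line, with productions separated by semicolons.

B is directly left-recursive.
For B: α = {) +, + +}, β = {) id, + B, + ) +, id}. Rewrite as B → β B' and B' → α B' | ε.

S -> id | id ) | + + | id B; B -> ) id B' | + B B' | + ) + B' | id B'; B' -> ) + B' | + + B' | ε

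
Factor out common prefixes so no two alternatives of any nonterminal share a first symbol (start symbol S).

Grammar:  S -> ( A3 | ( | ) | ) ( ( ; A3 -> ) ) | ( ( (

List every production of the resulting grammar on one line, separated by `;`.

S has alternatives sharing prefix '(': factor to S → ( S' with S' → A3 | ε.
S has alternatives sharing prefix ')': factor to S → ) S'' with S'' → ε | ( (.

S -> ( S' | ) S''; A3 -> ) ) | ( ( (; S' -> A3 | ε; S'' -> ε | ( (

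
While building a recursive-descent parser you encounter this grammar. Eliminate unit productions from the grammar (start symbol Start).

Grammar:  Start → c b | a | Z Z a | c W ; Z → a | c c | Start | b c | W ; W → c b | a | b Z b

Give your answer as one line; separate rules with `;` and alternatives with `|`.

Unit pairs: Z ⇒* {Start, W}.
Replace each nonterminal's rules with the union of the non-unit rules of every nonterminal it unit-derives.

Start → c b | a | Z Z a | c W; Z → a | c c | b c | c b | Z Z a | c W | b Z b; W → c b | a | b Z b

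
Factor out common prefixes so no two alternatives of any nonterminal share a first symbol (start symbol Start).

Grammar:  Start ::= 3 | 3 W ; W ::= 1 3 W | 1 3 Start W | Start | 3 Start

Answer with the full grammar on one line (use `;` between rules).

Start ::= 3 Start1; W ::= Start | 3 Start | 1 3 W1; Start1 ::= ε | W; W1 ::= W | Start W

Start has alternatives sharing prefix '3': factor to Start → 3 Start1 with Start1 → ε | W.
W has alternatives sharing prefix '1 3': factor to W → 1 3 W1 with W1 → W | Start W.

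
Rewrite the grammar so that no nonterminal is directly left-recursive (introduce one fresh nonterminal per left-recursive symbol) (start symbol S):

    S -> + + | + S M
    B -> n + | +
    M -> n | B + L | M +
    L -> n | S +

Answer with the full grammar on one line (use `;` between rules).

S -> + + | + S M; B -> n + | +; M -> n M' | B + L M'; L -> n | S +; M' -> + M' | ε

Left recursion appears on M.
For M: α = {+}, β = {n, B + L}. Rewrite as M → β M' and M' → α M' | ε.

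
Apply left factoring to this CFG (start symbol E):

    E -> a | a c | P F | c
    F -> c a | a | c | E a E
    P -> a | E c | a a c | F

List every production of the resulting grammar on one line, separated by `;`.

E has alternatives sharing prefix 'a': factor to E → a E' with E' → ε | c.
F has alternatives sharing prefix 'c': factor to F → c F' with F' → a | ε.
P has alternatives sharing prefix 'a': factor to P → a P' with P' → ε | a c.

E -> P F | c | a E'; F -> a | E a E | c F'; P -> E c | F | a P'; E' -> ε | c; F' -> a | ε; P' -> ε | a c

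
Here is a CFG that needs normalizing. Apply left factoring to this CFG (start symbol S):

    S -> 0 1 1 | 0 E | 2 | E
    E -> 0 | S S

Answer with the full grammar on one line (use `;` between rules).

S has alternatives sharing prefix '0': factor to S → 0 S' with S' → 1 1 | E.

S -> 2 | E | 0 S'; E -> 0 | S S; S' -> 1 1 | E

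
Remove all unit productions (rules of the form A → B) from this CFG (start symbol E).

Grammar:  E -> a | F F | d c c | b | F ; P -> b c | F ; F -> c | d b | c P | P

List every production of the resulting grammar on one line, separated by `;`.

E -> a | F F | d c c | b | c | d b | c P | b c; P -> c | d b | c P | b c; F -> c | d b | c P | b c

Unit pairs: E ⇒* {F, P}; F ⇒* {P}; P ⇒* {F}.
For every A with A ⇒* B via unit rules, add B's non-unit alternatives to A; then delete every rule of the form X → Y.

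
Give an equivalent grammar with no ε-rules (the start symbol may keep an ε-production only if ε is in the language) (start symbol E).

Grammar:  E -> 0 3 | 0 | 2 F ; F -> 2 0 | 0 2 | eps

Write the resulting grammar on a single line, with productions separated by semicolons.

Nullable nonterminals: {F}.
ε ∉ L(G), so no ε-production is kept.
Add the nullable-subset variants: E → 2 F gives 2 F | 2.

E -> 0 3 | 0 | 2 F | 2; F -> 2 0 | 0 2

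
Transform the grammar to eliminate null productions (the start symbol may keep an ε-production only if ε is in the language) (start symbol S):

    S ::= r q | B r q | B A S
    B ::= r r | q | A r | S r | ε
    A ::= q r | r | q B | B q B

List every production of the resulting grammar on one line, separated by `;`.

S ::= r q | B r q | B A S | A S; B ::= r r | q | A r | S r; A ::= q r | r | q B | q | B q B | B q

Nullable nonterminals: {B}.
ε ∉ L(G), so no ε-production is kept.
Add the nullable-subset variants: S → B A S gives B A S | A S. A → q B gives q B | q. A → B q B gives B q B | B q.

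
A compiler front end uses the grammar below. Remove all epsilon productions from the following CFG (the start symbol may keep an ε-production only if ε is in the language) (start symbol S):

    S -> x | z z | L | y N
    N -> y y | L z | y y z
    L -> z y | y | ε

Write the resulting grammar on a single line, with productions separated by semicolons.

Nullable nonterminals: {L, S}.
ε ∈ L(G) since S is nullable, so keep S → ε.
Add the nullable-subset variants: N → L z gives L z | z.

S -> x | z z | L | y N | ε; N -> y y | L z | z | y y z; L -> z y | y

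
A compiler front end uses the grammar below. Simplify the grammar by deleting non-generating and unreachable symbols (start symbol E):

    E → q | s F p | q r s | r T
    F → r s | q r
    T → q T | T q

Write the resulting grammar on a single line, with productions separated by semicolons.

Generating nonterminals: {E, F}.
Reachable from E after that: {E, F}.
Removed useless symbols: {T} and every production mentioning them.

E → q | s F p | q r s; F → r s | q r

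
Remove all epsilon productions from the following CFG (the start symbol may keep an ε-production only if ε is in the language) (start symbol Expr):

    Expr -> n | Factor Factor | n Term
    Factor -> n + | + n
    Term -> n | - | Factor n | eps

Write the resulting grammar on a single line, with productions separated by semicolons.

Expr -> n | Factor Factor | n Term; Factor -> n + | + n; Term -> n | - | Factor n

Nullable set = {Term}.
ε ∉ L(G), so no ε-production is kept.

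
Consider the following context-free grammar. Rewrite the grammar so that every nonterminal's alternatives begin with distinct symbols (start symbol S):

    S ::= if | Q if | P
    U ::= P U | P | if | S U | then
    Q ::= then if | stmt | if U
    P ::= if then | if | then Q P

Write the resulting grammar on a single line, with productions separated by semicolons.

S ::= if | Q if | P; U ::= if | S U | then | P U'; Q ::= then if | stmt | if U; P ::= then Q P | if P'; U' ::= U | eps; P' ::= then | eps

U has alternatives sharing prefix 'P': factor to U → P U' with U' → U | ε.
P has alternatives sharing prefix 'if': factor to P → if P' with P' → then | ε.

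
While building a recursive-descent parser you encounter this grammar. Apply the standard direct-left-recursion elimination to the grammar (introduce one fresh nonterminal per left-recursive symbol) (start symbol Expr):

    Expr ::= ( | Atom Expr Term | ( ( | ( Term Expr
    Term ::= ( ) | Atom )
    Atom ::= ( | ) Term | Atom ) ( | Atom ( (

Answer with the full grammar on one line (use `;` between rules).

Left recursion appears on Atom.
For Atom: α = {) (, ( (}, β = {(, ) Term}. Rewrite as Atom → β Atom1 and Atom1 → α Atom1 | ε.

Expr ::= ( | Atom Expr Term | ( ( | ( Term Expr; Term ::= ( ) | Atom ); Atom ::= ( Atom1 | ) Term Atom1; Atom1 ::= ) ( Atom1 | ( ( Atom1 | ε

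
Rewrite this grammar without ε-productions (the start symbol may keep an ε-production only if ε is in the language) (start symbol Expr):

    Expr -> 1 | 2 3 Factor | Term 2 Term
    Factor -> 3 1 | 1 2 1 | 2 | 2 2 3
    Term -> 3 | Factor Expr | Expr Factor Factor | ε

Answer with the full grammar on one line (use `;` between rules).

Expr -> 1 | 2 3 Factor | Term 2 Term | Term 2 | 2 Term | 2; Factor -> 3 1 | 1 2 1 | 2 | 2 2 3; Term -> 3 | Factor Expr | Expr Factor Factor

The nullable symbols are {Term}.
ε ∉ L(G), so no ε-production is kept.
Expand every rule over subsets of its nullable positions: Expr → Term 2 Term gives Term 2 Term | Term 2 | 2 Term | 2.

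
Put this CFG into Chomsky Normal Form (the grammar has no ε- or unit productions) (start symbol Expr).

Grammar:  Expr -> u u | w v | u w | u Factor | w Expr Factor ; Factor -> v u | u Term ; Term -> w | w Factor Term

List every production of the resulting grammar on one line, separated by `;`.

Introduce a nonterminal for each terminal appearing in a rule of length ≥ 2: X1 → u, X2 → w, X3 → v.
Binarize each right-hand side of length ≥ 3 by chaining fresh nonterminals (Y1, Y2, …): affected rules were Expr → X2 Expr Factor; Term → X2 Factor Term.

Expr -> X1 X1 | X2 X3 | X1 X2 | X1 Factor | X2 Y1; Factor -> X3 X1 | X1 Term; Term -> w | X2 Y2; X1 -> u; X2 -> w; X3 -> v; Y1 -> Expr Factor; Y2 -> Factor Term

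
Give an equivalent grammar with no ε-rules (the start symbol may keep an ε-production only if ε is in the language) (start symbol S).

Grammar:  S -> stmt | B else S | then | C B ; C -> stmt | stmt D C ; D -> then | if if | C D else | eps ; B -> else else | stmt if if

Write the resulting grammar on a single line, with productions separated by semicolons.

Nullable set = {D}.
ε ∉ L(G), so no ε-production is kept.
Expand every rule over subsets of its nullable positions: C → stmt D C gives stmt D C | stmt C. D → C D else gives C D else | C else.

S -> stmt | B else S | then | C B; C -> stmt | stmt D C | stmt C; D -> then | if if | C D else | C else; B -> else else | stmt if if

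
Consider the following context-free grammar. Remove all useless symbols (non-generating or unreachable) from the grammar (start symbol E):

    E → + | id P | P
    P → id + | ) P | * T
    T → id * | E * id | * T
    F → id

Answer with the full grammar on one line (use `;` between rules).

Generating nonterminals: {E, F, P, T}.
Reachable from E after that: {E, P, T}.
Removed useless symbols: {F} and every production mentioning them.

E → + | id P | P; P → id + | ) P | * T; T → id * | E * id | * T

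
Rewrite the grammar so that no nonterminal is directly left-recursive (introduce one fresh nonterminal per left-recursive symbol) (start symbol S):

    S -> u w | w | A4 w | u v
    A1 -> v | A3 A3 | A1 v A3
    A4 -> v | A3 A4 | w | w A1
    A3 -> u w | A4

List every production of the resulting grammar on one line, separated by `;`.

Directly left-recursive nonterminal: A1.
For A1: α = {v A3}, β = {v, A3 A3}. Rewrite as A1 → β A1' and A1' → α A1' | ε.

S -> u w | w | A4 w | u v; A1 -> v A1' | A3 A3 A1'; A4 -> v | A3 A4 | w | w A1; A3 -> u w | A4; A1' -> v A3 A1' | epsilon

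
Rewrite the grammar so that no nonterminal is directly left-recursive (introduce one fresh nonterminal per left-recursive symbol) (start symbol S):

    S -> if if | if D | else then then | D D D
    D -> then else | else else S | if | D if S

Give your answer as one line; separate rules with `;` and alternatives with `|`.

S -> if if | if D | else then then | D D D; D -> then else D' | else else S D' | if D'; D' -> if S D' | epsilon

Left recursion appears on D.
For D: α = {if S}, β = {then else, else else S, if}. Rewrite as D → β D' and D' → α D' | ε.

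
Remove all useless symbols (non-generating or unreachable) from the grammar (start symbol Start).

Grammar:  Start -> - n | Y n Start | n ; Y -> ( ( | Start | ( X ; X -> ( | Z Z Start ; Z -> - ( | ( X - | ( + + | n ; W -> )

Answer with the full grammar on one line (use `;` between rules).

Start -> - n | Y n Start | n; Y -> ( ( | Start | ( X; X -> ( | Z Z Start; Z -> - ( | ( X - | ( + + | n

Generating nonterminals: {Start, W, X, Y, Z}.
Reachable from Start after that: {Start, X, Y, Z}.
Removed useless symbols: {W} and every production mentioning them.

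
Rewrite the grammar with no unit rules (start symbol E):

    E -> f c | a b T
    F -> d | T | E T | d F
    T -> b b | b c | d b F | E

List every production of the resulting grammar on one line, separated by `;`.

Unit pairs: F ⇒* {E, T}; T ⇒* {E}.
For every A with A ⇒* B via unit rules, add B's non-unit alternatives to A; then delete every rule of the form X → Y.

E -> f c | a b T; F -> f c | a b T | d | E T | d F | b b | b c | d b F; T -> f c | a b T | b b | b c | d b F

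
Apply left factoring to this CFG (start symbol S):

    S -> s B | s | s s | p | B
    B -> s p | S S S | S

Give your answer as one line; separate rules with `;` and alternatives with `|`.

S -> p | B | s S'; B -> s p | S B'; S' -> B | ε | s; B' -> S S | ε

S has alternatives sharing prefix 's': factor to S → s S' with S' → B | ε | s.
B has alternatives sharing prefix 'S': factor to B → S B' with B' → S S | ε.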